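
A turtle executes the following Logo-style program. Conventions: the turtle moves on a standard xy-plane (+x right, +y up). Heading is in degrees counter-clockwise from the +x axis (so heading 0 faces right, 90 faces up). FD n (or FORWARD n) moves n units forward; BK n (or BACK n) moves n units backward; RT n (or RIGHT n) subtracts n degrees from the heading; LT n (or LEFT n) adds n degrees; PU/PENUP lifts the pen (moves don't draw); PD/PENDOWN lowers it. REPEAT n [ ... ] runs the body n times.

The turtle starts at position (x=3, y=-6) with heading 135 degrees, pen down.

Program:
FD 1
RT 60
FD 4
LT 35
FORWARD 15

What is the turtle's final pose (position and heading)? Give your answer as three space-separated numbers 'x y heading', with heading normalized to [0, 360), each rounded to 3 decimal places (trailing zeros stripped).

Executing turtle program step by step:
Start: pos=(3,-6), heading=135, pen down
FD 1: (3,-6) -> (2.293,-5.293) [heading=135, draw]
RT 60: heading 135 -> 75
FD 4: (2.293,-5.293) -> (3.328,-1.429) [heading=75, draw]
LT 35: heading 75 -> 110
FD 15: (3.328,-1.429) -> (-1.802,12.666) [heading=110, draw]
Final: pos=(-1.802,12.666), heading=110, 3 segment(s) drawn

Answer: -1.802 12.666 110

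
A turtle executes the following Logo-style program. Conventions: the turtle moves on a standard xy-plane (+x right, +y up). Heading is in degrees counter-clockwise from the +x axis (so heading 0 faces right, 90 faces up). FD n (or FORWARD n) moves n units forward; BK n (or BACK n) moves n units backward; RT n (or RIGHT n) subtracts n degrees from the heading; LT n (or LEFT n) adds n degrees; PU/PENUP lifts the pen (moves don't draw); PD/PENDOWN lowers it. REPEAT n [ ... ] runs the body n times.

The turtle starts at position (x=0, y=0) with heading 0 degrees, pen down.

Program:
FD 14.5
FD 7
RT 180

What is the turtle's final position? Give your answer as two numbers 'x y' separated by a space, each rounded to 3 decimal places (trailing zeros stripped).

Executing turtle program step by step:
Start: pos=(0,0), heading=0, pen down
FD 14.5: (0,0) -> (14.5,0) [heading=0, draw]
FD 7: (14.5,0) -> (21.5,0) [heading=0, draw]
RT 180: heading 0 -> 180
Final: pos=(21.5,0), heading=180, 2 segment(s) drawn

Answer: 21.5 0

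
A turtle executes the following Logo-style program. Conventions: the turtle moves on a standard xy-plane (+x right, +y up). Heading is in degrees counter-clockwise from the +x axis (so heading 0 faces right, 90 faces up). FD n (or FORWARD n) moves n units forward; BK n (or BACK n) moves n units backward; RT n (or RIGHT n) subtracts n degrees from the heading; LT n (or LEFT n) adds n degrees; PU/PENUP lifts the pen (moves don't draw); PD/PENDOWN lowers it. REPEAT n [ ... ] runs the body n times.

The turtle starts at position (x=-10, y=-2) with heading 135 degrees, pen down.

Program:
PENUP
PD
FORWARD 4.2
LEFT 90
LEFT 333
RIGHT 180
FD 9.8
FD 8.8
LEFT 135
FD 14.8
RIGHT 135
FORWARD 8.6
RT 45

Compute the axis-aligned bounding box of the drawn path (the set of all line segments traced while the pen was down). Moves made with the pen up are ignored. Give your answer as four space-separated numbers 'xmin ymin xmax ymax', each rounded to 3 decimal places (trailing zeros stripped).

Answer: -12.97 -2 4.72 16.094

Derivation:
Executing turtle program step by step:
Start: pos=(-10,-2), heading=135, pen down
PU: pen up
PD: pen down
FD 4.2: (-10,-2) -> (-12.97,0.97) [heading=135, draw]
LT 90: heading 135 -> 225
LT 333: heading 225 -> 198
RT 180: heading 198 -> 18
FD 9.8: (-12.97,0.97) -> (-3.649,3.998) [heading=18, draw]
FD 8.8: (-3.649,3.998) -> (4.72,6.718) [heading=18, draw]
LT 135: heading 18 -> 153
FD 14.8: (4.72,6.718) -> (-8.467,13.437) [heading=153, draw]
RT 135: heading 153 -> 18
FD 8.6: (-8.467,13.437) -> (-0.288,16.094) [heading=18, draw]
RT 45: heading 18 -> 333
Final: pos=(-0.288,16.094), heading=333, 5 segment(s) drawn

Segment endpoints: x in {-12.97, -10, -8.467, -3.649, -0.288, 4.72}, y in {-2, 0.97, 3.998, 6.718, 13.437, 16.094}
xmin=-12.97, ymin=-2, xmax=4.72, ymax=16.094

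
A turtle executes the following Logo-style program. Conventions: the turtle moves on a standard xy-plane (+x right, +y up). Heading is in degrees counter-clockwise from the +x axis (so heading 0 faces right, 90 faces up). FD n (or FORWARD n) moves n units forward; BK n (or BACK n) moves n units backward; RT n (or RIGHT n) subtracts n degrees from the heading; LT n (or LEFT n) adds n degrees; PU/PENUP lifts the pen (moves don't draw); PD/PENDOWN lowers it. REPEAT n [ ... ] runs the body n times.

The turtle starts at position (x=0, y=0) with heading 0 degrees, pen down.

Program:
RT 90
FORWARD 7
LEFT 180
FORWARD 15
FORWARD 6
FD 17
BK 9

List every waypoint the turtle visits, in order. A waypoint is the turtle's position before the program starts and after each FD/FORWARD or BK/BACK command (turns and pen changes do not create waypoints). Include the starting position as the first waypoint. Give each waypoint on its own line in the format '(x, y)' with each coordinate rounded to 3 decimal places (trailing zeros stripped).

Executing turtle program step by step:
Start: pos=(0,0), heading=0, pen down
RT 90: heading 0 -> 270
FD 7: (0,0) -> (0,-7) [heading=270, draw]
LT 180: heading 270 -> 90
FD 15: (0,-7) -> (0,8) [heading=90, draw]
FD 6: (0,8) -> (0,14) [heading=90, draw]
FD 17: (0,14) -> (0,31) [heading=90, draw]
BK 9: (0,31) -> (0,22) [heading=90, draw]
Final: pos=(0,22), heading=90, 5 segment(s) drawn
Waypoints (6 total):
(0, 0)
(0, -7)
(0, 8)
(0, 14)
(0, 31)
(0, 22)

Answer: (0, 0)
(0, -7)
(0, 8)
(0, 14)
(0, 31)
(0, 22)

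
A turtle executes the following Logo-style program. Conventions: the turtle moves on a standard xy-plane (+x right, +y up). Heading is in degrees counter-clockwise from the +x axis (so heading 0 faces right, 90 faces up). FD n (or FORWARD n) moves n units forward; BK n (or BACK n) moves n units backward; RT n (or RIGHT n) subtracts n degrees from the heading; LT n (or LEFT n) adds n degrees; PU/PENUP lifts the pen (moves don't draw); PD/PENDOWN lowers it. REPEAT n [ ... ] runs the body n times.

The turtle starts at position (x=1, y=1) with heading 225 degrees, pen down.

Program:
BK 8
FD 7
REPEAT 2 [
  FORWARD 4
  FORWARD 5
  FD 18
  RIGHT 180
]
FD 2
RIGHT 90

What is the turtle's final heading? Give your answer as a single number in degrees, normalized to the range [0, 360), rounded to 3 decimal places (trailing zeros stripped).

Executing turtle program step by step:
Start: pos=(1,1), heading=225, pen down
BK 8: (1,1) -> (6.657,6.657) [heading=225, draw]
FD 7: (6.657,6.657) -> (1.707,1.707) [heading=225, draw]
REPEAT 2 [
  -- iteration 1/2 --
  FD 4: (1.707,1.707) -> (-1.121,-1.121) [heading=225, draw]
  FD 5: (-1.121,-1.121) -> (-4.657,-4.657) [heading=225, draw]
  FD 18: (-4.657,-4.657) -> (-17.385,-17.385) [heading=225, draw]
  RT 180: heading 225 -> 45
  -- iteration 2/2 --
  FD 4: (-17.385,-17.385) -> (-14.556,-14.556) [heading=45, draw]
  FD 5: (-14.556,-14.556) -> (-11.021,-11.021) [heading=45, draw]
  FD 18: (-11.021,-11.021) -> (1.707,1.707) [heading=45, draw]
  RT 180: heading 45 -> 225
]
FD 2: (1.707,1.707) -> (0.293,0.293) [heading=225, draw]
RT 90: heading 225 -> 135
Final: pos=(0.293,0.293), heading=135, 9 segment(s) drawn

Answer: 135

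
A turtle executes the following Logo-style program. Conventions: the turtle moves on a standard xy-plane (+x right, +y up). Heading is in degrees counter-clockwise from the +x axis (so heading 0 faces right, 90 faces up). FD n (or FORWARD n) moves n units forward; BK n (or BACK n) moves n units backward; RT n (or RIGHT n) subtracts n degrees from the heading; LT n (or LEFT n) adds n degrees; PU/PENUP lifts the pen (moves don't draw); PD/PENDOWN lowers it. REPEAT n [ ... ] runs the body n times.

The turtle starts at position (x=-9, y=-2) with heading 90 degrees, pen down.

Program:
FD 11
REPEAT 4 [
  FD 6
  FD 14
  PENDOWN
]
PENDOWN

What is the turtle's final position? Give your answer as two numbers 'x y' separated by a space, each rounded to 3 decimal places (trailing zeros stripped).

Executing turtle program step by step:
Start: pos=(-9,-2), heading=90, pen down
FD 11: (-9,-2) -> (-9,9) [heading=90, draw]
REPEAT 4 [
  -- iteration 1/4 --
  FD 6: (-9,9) -> (-9,15) [heading=90, draw]
  FD 14: (-9,15) -> (-9,29) [heading=90, draw]
  PD: pen down
  -- iteration 2/4 --
  FD 6: (-9,29) -> (-9,35) [heading=90, draw]
  FD 14: (-9,35) -> (-9,49) [heading=90, draw]
  PD: pen down
  -- iteration 3/4 --
  FD 6: (-9,49) -> (-9,55) [heading=90, draw]
  FD 14: (-9,55) -> (-9,69) [heading=90, draw]
  PD: pen down
  -- iteration 4/4 --
  FD 6: (-9,69) -> (-9,75) [heading=90, draw]
  FD 14: (-9,75) -> (-9,89) [heading=90, draw]
  PD: pen down
]
PD: pen down
Final: pos=(-9,89), heading=90, 9 segment(s) drawn

Answer: -9 89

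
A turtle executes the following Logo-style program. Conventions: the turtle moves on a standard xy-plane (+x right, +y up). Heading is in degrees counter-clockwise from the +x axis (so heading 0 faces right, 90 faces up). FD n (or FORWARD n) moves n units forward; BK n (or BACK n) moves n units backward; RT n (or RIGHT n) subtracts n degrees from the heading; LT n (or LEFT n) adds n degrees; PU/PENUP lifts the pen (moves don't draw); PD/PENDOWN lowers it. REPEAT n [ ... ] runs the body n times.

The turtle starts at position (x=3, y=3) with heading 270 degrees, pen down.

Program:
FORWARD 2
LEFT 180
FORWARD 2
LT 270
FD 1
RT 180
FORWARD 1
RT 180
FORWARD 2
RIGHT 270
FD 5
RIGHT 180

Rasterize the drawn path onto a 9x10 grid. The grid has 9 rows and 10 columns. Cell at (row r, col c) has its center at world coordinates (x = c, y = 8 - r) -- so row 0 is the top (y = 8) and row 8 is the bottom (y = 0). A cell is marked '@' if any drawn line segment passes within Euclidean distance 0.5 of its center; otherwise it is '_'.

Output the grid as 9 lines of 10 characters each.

Answer: _____@____
_____@____
_____@____
_____@____
_____@____
___@@@____
___@______
___@______
__________

Derivation:
Segment 0: (3,3) -> (3,1)
Segment 1: (3,1) -> (3,3)
Segment 2: (3,3) -> (4,3)
Segment 3: (4,3) -> (3,3)
Segment 4: (3,3) -> (5,3)
Segment 5: (5,3) -> (5,8)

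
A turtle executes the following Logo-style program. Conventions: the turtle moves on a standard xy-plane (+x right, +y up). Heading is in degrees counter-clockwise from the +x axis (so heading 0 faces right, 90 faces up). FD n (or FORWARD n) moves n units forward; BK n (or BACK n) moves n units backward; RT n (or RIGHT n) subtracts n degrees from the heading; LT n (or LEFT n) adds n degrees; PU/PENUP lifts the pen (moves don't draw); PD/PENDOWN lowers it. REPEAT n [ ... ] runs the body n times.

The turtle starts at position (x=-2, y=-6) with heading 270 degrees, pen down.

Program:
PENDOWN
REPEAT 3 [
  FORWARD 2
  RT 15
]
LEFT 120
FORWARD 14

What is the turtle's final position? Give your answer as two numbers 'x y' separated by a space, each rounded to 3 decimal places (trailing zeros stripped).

Answer: 10.005 -15.287

Derivation:
Executing turtle program step by step:
Start: pos=(-2,-6), heading=270, pen down
PD: pen down
REPEAT 3 [
  -- iteration 1/3 --
  FD 2: (-2,-6) -> (-2,-8) [heading=270, draw]
  RT 15: heading 270 -> 255
  -- iteration 2/3 --
  FD 2: (-2,-8) -> (-2.518,-9.932) [heading=255, draw]
  RT 15: heading 255 -> 240
  -- iteration 3/3 --
  FD 2: (-2.518,-9.932) -> (-3.518,-11.664) [heading=240, draw]
  RT 15: heading 240 -> 225
]
LT 120: heading 225 -> 345
FD 14: (-3.518,-11.664) -> (10.005,-15.287) [heading=345, draw]
Final: pos=(10.005,-15.287), heading=345, 4 segment(s) drawn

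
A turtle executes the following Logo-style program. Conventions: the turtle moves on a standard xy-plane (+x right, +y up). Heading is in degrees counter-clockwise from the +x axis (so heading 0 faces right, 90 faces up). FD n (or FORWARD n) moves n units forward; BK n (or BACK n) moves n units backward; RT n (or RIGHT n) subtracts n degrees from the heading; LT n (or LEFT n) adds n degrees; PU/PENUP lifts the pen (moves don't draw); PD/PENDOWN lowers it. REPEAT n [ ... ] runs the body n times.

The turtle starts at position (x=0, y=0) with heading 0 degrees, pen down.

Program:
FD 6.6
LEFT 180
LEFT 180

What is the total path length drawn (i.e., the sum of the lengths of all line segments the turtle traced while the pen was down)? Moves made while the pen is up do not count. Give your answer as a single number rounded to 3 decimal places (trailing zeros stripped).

Executing turtle program step by step:
Start: pos=(0,0), heading=0, pen down
FD 6.6: (0,0) -> (6.6,0) [heading=0, draw]
LT 180: heading 0 -> 180
LT 180: heading 180 -> 0
Final: pos=(6.6,0), heading=0, 1 segment(s) drawn

Segment lengths:
  seg 1: (0,0) -> (6.6,0), length = 6.6
Total = 6.6

Answer: 6.6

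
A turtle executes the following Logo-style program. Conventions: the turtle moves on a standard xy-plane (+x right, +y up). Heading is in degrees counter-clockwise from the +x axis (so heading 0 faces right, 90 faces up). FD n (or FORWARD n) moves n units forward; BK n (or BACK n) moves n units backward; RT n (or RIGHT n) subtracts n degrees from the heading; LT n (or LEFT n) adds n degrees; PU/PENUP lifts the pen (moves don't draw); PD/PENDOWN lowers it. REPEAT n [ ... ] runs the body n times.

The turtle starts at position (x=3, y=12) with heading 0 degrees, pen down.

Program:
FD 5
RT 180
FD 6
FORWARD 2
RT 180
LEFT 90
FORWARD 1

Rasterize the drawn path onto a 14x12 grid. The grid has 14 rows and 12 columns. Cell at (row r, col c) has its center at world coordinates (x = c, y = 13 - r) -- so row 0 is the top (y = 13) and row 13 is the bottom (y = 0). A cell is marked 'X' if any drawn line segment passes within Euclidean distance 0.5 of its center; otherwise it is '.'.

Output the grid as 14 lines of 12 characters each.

Answer: X...........
XXXXXXXXX...
............
............
............
............
............
............
............
............
............
............
............
............

Derivation:
Segment 0: (3,12) -> (8,12)
Segment 1: (8,12) -> (2,12)
Segment 2: (2,12) -> (0,12)
Segment 3: (0,12) -> (-0,13)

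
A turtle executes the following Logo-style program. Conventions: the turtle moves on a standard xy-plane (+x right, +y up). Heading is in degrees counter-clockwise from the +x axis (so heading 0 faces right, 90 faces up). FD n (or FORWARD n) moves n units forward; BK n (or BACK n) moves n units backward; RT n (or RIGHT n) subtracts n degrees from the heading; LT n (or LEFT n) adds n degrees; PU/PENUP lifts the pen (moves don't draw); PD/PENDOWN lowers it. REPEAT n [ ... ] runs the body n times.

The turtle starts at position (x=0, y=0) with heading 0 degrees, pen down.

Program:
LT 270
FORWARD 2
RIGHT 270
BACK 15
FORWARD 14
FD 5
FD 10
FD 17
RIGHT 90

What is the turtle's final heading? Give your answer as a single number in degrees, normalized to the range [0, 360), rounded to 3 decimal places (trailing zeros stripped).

Executing turtle program step by step:
Start: pos=(0,0), heading=0, pen down
LT 270: heading 0 -> 270
FD 2: (0,0) -> (0,-2) [heading=270, draw]
RT 270: heading 270 -> 0
BK 15: (0,-2) -> (-15,-2) [heading=0, draw]
FD 14: (-15,-2) -> (-1,-2) [heading=0, draw]
FD 5: (-1,-2) -> (4,-2) [heading=0, draw]
FD 10: (4,-2) -> (14,-2) [heading=0, draw]
FD 17: (14,-2) -> (31,-2) [heading=0, draw]
RT 90: heading 0 -> 270
Final: pos=(31,-2), heading=270, 6 segment(s) drawn

Answer: 270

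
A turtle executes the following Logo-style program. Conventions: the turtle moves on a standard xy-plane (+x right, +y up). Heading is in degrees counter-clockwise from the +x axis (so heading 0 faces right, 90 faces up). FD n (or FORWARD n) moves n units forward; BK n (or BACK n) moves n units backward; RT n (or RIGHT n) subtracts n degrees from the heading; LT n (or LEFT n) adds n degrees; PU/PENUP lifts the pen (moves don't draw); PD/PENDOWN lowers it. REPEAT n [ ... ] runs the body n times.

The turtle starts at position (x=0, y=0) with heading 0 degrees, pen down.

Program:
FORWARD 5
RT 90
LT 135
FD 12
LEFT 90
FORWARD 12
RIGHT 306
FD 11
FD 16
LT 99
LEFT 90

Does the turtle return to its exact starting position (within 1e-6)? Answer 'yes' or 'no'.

Answer: no

Derivation:
Executing turtle program step by step:
Start: pos=(0,0), heading=0, pen down
FD 5: (0,0) -> (5,0) [heading=0, draw]
RT 90: heading 0 -> 270
LT 135: heading 270 -> 45
FD 12: (5,0) -> (13.485,8.485) [heading=45, draw]
LT 90: heading 45 -> 135
FD 12: (13.485,8.485) -> (5,16.971) [heading=135, draw]
RT 306: heading 135 -> 189
FD 11: (5,16.971) -> (-5.865,15.25) [heading=189, draw]
FD 16: (-5.865,15.25) -> (-21.668,12.747) [heading=189, draw]
LT 99: heading 189 -> 288
LT 90: heading 288 -> 18
Final: pos=(-21.668,12.747), heading=18, 5 segment(s) drawn

Start position: (0, 0)
Final position: (-21.668, 12.747)
Distance = 25.139; >= 1e-6 -> NOT closed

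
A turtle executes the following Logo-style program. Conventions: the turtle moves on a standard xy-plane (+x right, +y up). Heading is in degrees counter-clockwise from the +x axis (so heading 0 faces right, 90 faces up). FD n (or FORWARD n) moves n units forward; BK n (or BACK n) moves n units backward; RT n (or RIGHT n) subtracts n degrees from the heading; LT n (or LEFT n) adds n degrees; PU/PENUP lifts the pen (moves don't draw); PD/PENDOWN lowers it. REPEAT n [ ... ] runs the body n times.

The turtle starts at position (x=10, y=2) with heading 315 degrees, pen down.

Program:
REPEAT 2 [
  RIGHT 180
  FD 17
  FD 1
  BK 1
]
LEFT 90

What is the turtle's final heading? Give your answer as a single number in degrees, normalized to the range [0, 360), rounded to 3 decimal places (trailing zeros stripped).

Executing turtle program step by step:
Start: pos=(10,2), heading=315, pen down
REPEAT 2 [
  -- iteration 1/2 --
  RT 180: heading 315 -> 135
  FD 17: (10,2) -> (-2.021,14.021) [heading=135, draw]
  FD 1: (-2.021,14.021) -> (-2.728,14.728) [heading=135, draw]
  BK 1: (-2.728,14.728) -> (-2.021,14.021) [heading=135, draw]
  -- iteration 2/2 --
  RT 180: heading 135 -> 315
  FD 17: (-2.021,14.021) -> (10,2) [heading=315, draw]
  FD 1: (10,2) -> (10.707,1.293) [heading=315, draw]
  BK 1: (10.707,1.293) -> (10,2) [heading=315, draw]
]
LT 90: heading 315 -> 45
Final: pos=(10,2), heading=45, 6 segment(s) drawn

Answer: 45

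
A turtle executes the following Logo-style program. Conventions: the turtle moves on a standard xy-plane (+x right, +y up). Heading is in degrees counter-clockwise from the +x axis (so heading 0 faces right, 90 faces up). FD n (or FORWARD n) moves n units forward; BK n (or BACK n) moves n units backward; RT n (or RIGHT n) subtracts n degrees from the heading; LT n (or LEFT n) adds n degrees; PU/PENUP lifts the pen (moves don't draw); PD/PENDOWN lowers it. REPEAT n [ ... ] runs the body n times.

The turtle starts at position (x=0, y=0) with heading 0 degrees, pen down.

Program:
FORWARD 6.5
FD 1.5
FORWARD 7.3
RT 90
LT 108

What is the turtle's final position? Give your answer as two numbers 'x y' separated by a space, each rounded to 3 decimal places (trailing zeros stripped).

Executing turtle program step by step:
Start: pos=(0,0), heading=0, pen down
FD 6.5: (0,0) -> (6.5,0) [heading=0, draw]
FD 1.5: (6.5,0) -> (8,0) [heading=0, draw]
FD 7.3: (8,0) -> (15.3,0) [heading=0, draw]
RT 90: heading 0 -> 270
LT 108: heading 270 -> 18
Final: pos=(15.3,0), heading=18, 3 segment(s) drawn

Answer: 15.3 0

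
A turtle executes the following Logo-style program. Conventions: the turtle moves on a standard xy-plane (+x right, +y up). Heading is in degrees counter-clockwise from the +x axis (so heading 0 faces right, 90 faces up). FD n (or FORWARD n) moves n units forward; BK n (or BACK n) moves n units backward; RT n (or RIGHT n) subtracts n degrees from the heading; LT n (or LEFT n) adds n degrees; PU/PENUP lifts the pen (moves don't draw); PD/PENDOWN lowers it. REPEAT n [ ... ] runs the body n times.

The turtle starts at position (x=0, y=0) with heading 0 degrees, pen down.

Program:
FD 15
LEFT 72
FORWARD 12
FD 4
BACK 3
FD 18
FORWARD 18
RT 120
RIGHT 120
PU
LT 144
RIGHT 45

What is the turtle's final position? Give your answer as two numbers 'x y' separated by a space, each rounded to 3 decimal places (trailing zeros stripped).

Executing turtle program step by step:
Start: pos=(0,0), heading=0, pen down
FD 15: (0,0) -> (15,0) [heading=0, draw]
LT 72: heading 0 -> 72
FD 12: (15,0) -> (18.708,11.413) [heading=72, draw]
FD 4: (18.708,11.413) -> (19.944,15.217) [heading=72, draw]
BK 3: (19.944,15.217) -> (19.017,12.364) [heading=72, draw]
FD 18: (19.017,12.364) -> (24.58,29.483) [heading=72, draw]
FD 18: (24.58,29.483) -> (30.142,46.602) [heading=72, draw]
RT 120: heading 72 -> 312
RT 120: heading 312 -> 192
PU: pen up
LT 144: heading 192 -> 336
RT 45: heading 336 -> 291
Final: pos=(30.142,46.602), heading=291, 6 segment(s) drawn

Answer: 30.142 46.602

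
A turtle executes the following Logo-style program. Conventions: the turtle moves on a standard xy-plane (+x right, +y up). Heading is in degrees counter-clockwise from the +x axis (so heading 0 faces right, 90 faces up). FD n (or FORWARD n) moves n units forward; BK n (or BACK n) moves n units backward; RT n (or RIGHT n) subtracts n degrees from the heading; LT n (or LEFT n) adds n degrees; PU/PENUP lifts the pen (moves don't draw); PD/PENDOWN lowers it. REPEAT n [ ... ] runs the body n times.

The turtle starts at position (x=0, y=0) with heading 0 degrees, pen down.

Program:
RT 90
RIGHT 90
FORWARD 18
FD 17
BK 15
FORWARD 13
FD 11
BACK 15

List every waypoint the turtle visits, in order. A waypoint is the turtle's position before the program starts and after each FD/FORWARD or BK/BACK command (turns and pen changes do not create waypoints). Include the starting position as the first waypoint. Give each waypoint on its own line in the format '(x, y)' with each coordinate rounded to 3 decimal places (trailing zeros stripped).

Executing turtle program step by step:
Start: pos=(0,0), heading=0, pen down
RT 90: heading 0 -> 270
RT 90: heading 270 -> 180
FD 18: (0,0) -> (-18,0) [heading=180, draw]
FD 17: (-18,0) -> (-35,0) [heading=180, draw]
BK 15: (-35,0) -> (-20,0) [heading=180, draw]
FD 13: (-20,0) -> (-33,0) [heading=180, draw]
FD 11: (-33,0) -> (-44,0) [heading=180, draw]
BK 15: (-44,0) -> (-29,0) [heading=180, draw]
Final: pos=(-29,0), heading=180, 6 segment(s) drawn
Waypoints (7 total):
(0, 0)
(-18, 0)
(-35, 0)
(-20, 0)
(-33, 0)
(-44, 0)
(-29, 0)

Answer: (0, 0)
(-18, 0)
(-35, 0)
(-20, 0)
(-33, 0)
(-44, 0)
(-29, 0)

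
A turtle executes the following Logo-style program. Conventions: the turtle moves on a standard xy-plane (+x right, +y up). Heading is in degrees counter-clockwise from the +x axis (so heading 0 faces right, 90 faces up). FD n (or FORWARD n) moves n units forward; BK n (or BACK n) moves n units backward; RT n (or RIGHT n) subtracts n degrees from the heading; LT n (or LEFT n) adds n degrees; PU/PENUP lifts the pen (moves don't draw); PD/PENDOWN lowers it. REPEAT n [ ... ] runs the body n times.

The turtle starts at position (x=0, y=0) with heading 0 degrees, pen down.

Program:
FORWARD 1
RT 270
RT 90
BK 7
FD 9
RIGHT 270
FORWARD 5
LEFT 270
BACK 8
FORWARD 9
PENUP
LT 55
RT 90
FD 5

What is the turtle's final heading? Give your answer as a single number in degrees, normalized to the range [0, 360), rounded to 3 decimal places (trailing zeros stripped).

Executing turtle program step by step:
Start: pos=(0,0), heading=0, pen down
FD 1: (0,0) -> (1,0) [heading=0, draw]
RT 270: heading 0 -> 90
RT 90: heading 90 -> 0
BK 7: (1,0) -> (-6,0) [heading=0, draw]
FD 9: (-6,0) -> (3,0) [heading=0, draw]
RT 270: heading 0 -> 90
FD 5: (3,0) -> (3,5) [heading=90, draw]
LT 270: heading 90 -> 0
BK 8: (3,5) -> (-5,5) [heading=0, draw]
FD 9: (-5,5) -> (4,5) [heading=0, draw]
PU: pen up
LT 55: heading 0 -> 55
RT 90: heading 55 -> 325
FD 5: (4,5) -> (8.096,2.132) [heading=325, move]
Final: pos=(8.096,2.132), heading=325, 6 segment(s) drawn

Answer: 325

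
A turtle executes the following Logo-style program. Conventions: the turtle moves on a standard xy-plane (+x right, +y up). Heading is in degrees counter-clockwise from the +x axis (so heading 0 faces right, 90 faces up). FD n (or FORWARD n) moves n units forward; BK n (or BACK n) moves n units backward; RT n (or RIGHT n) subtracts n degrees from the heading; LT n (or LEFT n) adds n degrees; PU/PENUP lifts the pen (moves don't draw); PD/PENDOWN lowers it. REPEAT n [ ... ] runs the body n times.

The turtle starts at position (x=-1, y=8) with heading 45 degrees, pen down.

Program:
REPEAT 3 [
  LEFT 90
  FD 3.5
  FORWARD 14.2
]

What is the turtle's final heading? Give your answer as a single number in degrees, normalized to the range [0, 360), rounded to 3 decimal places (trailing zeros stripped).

Executing turtle program step by step:
Start: pos=(-1,8), heading=45, pen down
REPEAT 3 [
  -- iteration 1/3 --
  LT 90: heading 45 -> 135
  FD 3.5: (-1,8) -> (-3.475,10.475) [heading=135, draw]
  FD 14.2: (-3.475,10.475) -> (-13.516,20.516) [heading=135, draw]
  -- iteration 2/3 --
  LT 90: heading 135 -> 225
  FD 3.5: (-13.516,20.516) -> (-15.991,18.041) [heading=225, draw]
  FD 14.2: (-15.991,18.041) -> (-26.032,8) [heading=225, draw]
  -- iteration 3/3 --
  LT 90: heading 225 -> 315
  FD 3.5: (-26.032,8) -> (-23.557,5.525) [heading=315, draw]
  FD 14.2: (-23.557,5.525) -> (-13.516,-4.516) [heading=315, draw]
]
Final: pos=(-13.516,-4.516), heading=315, 6 segment(s) drawn

Answer: 315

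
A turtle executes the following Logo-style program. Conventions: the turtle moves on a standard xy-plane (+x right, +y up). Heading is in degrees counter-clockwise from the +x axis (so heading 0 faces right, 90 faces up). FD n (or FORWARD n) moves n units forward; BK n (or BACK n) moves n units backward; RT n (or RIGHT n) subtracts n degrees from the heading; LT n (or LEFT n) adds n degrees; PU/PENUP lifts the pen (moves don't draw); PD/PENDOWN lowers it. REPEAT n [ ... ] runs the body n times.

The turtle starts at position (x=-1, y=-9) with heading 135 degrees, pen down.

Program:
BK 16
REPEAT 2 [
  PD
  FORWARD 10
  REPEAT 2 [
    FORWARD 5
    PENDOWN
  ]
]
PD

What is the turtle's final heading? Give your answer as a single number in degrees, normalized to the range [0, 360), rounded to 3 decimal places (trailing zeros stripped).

Executing turtle program step by step:
Start: pos=(-1,-9), heading=135, pen down
BK 16: (-1,-9) -> (10.314,-20.314) [heading=135, draw]
REPEAT 2 [
  -- iteration 1/2 --
  PD: pen down
  FD 10: (10.314,-20.314) -> (3.243,-13.243) [heading=135, draw]
  REPEAT 2 [
    -- iteration 1/2 --
    FD 5: (3.243,-13.243) -> (-0.293,-9.707) [heading=135, draw]
    PD: pen down
    -- iteration 2/2 --
    FD 5: (-0.293,-9.707) -> (-3.828,-6.172) [heading=135, draw]
    PD: pen down
  ]
  -- iteration 2/2 --
  PD: pen down
  FD 10: (-3.828,-6.172) -> (-10.899,0.899) [heading=135, draw]
  REPEAT 2 [
    -- iteration 1/2 --
    FD 5: (-10.899,0.899) -> (-14.435,4.435) [heading=135, draw]
    PD: pen down
    -- iteration 2/2 --
    FD 5: (-14.435,4.435) -> (-17.971,7.971) [heading=135, draw]
    PD: pen down
  ]
]
PD: pen down
Final: pos=(-17.971,7.971), heading=135, 7 segment(s) drawn

Answer: 135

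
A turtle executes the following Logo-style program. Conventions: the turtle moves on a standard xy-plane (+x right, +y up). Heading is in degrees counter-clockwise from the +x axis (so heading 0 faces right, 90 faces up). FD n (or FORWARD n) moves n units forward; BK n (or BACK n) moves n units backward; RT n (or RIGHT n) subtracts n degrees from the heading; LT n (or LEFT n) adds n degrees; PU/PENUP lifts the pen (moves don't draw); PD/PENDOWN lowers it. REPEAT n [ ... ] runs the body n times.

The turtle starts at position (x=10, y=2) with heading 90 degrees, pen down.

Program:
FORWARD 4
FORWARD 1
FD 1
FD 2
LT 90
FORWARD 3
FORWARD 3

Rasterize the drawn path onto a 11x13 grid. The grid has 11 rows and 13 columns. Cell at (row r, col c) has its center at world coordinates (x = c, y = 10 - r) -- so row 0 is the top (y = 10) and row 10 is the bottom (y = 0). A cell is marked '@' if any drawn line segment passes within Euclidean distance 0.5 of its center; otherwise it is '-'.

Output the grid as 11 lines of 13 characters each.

Answer: ----@@@@@@@--
----------@--
----------@--
----------@--
----------@--
----------@--
----------@--
----------@--
----------@--
-------------
-------------

Derivation:
Segment 0: (10,2) -> (10,6)
Segment 1: (10,6) -> (10,7)
Segment 2: (10,7) -> (10,8)
Segment 3: (10,8) -> (10,10)
Segment 4: (10,10) -> (7,10)
Segment 5: (7,10) -> (4,10)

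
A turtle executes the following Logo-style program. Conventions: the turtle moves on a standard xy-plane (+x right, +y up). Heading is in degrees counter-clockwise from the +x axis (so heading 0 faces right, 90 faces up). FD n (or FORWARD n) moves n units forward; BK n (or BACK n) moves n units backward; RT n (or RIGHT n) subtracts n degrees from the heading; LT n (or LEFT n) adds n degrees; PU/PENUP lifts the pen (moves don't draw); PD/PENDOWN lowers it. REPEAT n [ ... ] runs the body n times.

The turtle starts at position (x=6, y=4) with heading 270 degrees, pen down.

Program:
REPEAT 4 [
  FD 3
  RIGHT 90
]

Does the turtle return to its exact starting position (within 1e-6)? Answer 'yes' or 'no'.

Answer: yes

Derivation:
Executing turtle program step by step:
Start: pos=(6,4), heading=270, pen down
REPEAT 4 [
  -- iteration 1/4 --
  FD 3: (6,4) -> (6,1) [heading=270, draw]
  RT 90: heading 270 -> 180
  -- iteration 2/4 --
  FD 3: (6,1) -> (3,1) [heading=180, draw]
  RT 90: heading 180 -> 90
  -- iteration 3/4 --
  FD 3: (3,1) -> (3,4) [heading=90, draw]
  RT 90: heading 90 -> 0
  -- iteration 4/4 --
  FD 3: (3,4) -> (6,4) [heading=0, draw]
  RT 90: heading 0 -> 270
]
Final: pos=(6,4), heading=270, 4 segment(s) drawn

Start position: (6, 4)
Final position: (6, 4)
Distance = 0; < 1e-6 -> CLOSED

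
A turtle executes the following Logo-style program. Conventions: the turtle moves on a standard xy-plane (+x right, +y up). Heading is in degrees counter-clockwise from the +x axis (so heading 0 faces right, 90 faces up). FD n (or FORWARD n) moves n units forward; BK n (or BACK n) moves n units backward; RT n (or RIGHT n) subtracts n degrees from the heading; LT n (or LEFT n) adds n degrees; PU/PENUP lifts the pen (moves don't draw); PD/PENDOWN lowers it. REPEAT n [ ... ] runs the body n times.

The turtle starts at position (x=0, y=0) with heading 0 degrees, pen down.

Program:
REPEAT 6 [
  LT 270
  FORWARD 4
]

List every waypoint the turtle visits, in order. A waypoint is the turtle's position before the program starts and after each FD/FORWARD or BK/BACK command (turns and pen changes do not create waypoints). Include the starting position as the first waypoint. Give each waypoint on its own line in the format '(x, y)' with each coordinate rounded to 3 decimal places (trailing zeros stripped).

Executing turtle program step by step:
Start: pos=(0,0), heading=0, pen down
REPEAT 6 [
  -- iteration 1/6 --
  LT 270: heading 0 -> 270
  FD 4: (0,0) -> (0,-4) [heading=270, draw]
  -- iteration 2/6 --
  LT 270: heading 270 -> 180
  FD 4: (0,-4) -> (-4,-4) [heading=180, draw]
  -- iteration 3/6 --
  LT 270: heading 180 -> 90
  FD 4: (-4,-4) -> (-4,0) [heading=90, draw]
  -- iteration 4/6 --
  LT 270: heading 90 -> 0
  FD 4: (-4,0) -> (0,0) [heading=0, draw]
  -- iteration 5/6 --
  LT 270: heading 0 -> 270
  FD 4: (0,0) -> (0,-4) [heading=270, draw]
  -- iteration 6/6 --
  LT 270: heading 270 -> 180
  FD 4: (0,-4) -> (-4,-4) [heading=180, draw]
]
Final: pos=(-4,-4), heading=180, 6 segment(s) drawn
Waypoints (7 total):
(0, 0)
(0, -4)
(-4, -4)
(-4, 0)
(0, 0)
(0, -4)
(-4, -4)

Answer: (0, 0)
(0, -4)
(-4, -4)
(-4, 0)
(0, 0)
(0, -4)
(-4, -4)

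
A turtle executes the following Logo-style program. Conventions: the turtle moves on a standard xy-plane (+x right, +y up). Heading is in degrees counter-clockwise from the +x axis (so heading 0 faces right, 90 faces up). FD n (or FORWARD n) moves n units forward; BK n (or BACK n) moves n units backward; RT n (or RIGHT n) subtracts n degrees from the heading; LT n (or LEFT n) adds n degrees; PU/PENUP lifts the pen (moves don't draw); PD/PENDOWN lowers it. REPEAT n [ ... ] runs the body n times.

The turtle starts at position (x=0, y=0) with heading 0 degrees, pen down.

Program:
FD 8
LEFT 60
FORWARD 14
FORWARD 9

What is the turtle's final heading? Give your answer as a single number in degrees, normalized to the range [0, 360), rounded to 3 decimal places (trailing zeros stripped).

Executing turtle program step by step:
Start: pos=(0,0), heading=0, pen down
FD 8: (0,0) -> (8,0) [heading=0, draw]
LT 60: heading 0 -> 60
FD 14: (8,0) -> (15,12.124) [heading=60, draw]
FD 9: (15,12.124) -> (19.5,19.919) [heading=60, draw]
Final: pos=(19.5,19.919), heading=60, 3 segment(s) drawn

Answer: 60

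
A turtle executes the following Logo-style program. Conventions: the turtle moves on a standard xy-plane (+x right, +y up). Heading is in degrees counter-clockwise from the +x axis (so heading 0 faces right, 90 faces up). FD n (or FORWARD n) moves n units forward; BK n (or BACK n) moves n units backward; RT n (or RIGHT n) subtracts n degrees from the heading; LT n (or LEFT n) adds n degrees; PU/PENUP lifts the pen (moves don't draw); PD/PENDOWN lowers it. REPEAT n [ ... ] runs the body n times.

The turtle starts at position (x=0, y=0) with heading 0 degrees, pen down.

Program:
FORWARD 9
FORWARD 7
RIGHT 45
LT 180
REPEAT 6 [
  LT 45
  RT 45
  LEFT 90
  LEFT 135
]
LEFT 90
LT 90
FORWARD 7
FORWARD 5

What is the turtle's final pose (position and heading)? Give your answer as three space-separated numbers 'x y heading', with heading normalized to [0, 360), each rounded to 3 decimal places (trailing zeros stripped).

Answer: 7.515 -8.485 225

Derivation:
Executing turtle program step by step:
Start: pos=(0,0), heading=0, pen down
FD 9: (0,0) -> (9,0) [heading=0, draw]
FD 7: (9,0) -> (16,0) [heading=0, draw]
RT 45: heading 0 -> 315
LT 180: heading 315 -> 135
REPEAT 6 [
  -- iteration 1/6 --
  LT 45: heading 135 -> 180
  RT 45: heading 180 -> 135
  LT 90: heading 135 -> 225
  LT 135: heading 225 -> 0
  -- iteration 2/6 --
  LT 45: heading 0 -> 45
  RT 45: heading 45 -> 0
  LT 90: heading 0 -> 90
  LT 135: heading 90 -> 225
  -- iteration 3/6 --
  LT 45: heading 225 -> 270
  RT 45: heading 270 -> 225
  LT 90: heading 225 -> 315
  LT 135: heading 315 -> 90
  -- iteration 4/6 --
  LT 45: heading 90 -> 135
  RT 45: heading 135 -> 90
  LT 90: heading 90 -> 180
  LT 135: heading 180 -> 315
  -- iteration 5/6 --
  LT 45: heading 315 -> 0
  RT 45: heading 0 -> 315
  LT 90: heading 315 -> 45
  LT 135: heading 45 -> 180
  -- iteration 6/6 --
  LT 45: heading 180 -> 225
  RT 45: heading 225 -> 180
  LT 90: heading 180 -> 270
  LT 135: heading 270 -> 45
]
LT 90: heading 45 -> 135
LT 90: heading 135 -> 225
FD 7: (16,0) -> (11.05,-4.95) [heading=225, draw]
FD 5: (11.05,-4.95) -> (7.515,-8.485) [heading=225, draw]
Final: pos=(7.515,-8.485), heading=225, 4 segment(s) drawn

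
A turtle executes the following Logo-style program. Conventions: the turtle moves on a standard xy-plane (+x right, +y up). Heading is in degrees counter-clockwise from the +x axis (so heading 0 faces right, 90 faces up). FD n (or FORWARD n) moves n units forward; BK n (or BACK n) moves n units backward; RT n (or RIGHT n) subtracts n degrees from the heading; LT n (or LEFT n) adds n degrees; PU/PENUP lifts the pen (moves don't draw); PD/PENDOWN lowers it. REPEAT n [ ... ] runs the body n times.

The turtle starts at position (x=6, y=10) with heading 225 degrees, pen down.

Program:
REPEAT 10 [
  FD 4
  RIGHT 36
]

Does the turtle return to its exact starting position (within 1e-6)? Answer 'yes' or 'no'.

Executing turtle program step by step:
Start: pos=(6,10), heading=225, pen down
REPEAT 10 [
  -- iteration 1/10 --
  FD 4: (6,10) -> (3.172,7.172) [heading=225, draw]
  RT 36: heading 225 -> 189
  -- iteration 2/10 --
  FD 4: (3.172,7.172) -> (-0.779,6.546) [heading=189, draw]
  RT 36: heading 189 -> 153
  -- iteration 3/10 --
  FD 4: (-0.779,6.546) -> (-4.343,8.362) [heading=153, draw]
  RT 36: heading 153 -> 117
  -- iteration 4/10 --
  FD 4: (-4.343,8.362) -> (-6.159,11.926) [heading=117, draw]
  RT 36: heading 117 -> 81
  -- iteration 5/10 --
  FD 4: (-6.159,11.926) -> (-5.533,15.877) [heading=81, draw]
  RT 36: heading 81 -> 45
  -- iteration 6/10 --
  FD 4: (-5.533,15.877) -> (-2.705,18.705) [heading=45, draw]
  RT 36: heading 45 -> 9
  -- iteration 7/10 --
  FD 4: (-2.705,18.705) -> (1.246,19.331) [heading=9, draw]
  RT 36: heading 9 -> 333
  -- iteration 8/10 --
  FD 4: (1.246,19.331) -> (4.81,17.515) [heading=333, draw]
  RT 36: heading 333 -> 297
  -- iteration 9/10 --
  FD 4: (4.81,17.515) -> (6.626,13.951) [heading=297, draw]
  RT 36: heading 297 -> 261
  -- iteration 10/10 --
  FD 4: (6.626,13.951) -> (6,10) [heading=261, draw]
  RT 36: heading 261 -> 225
]
Final: pos=(6,10), heading=225, 10 segment(s) drawn

Start position: (6, 10)
Final position: (6, 10)
Distance = 0; < 1e-6 -> CLOSED

Answer: yes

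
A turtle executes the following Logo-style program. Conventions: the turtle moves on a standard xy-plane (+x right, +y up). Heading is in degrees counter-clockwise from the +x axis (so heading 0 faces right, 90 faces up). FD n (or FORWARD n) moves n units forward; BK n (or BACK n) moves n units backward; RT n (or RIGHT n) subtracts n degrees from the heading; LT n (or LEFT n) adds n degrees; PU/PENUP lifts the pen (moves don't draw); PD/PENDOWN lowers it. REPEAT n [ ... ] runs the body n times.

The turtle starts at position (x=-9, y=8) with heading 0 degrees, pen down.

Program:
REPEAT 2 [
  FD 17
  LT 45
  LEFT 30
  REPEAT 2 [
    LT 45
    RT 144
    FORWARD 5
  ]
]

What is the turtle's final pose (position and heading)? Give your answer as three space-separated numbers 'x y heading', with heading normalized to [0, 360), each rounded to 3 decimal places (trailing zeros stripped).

Answer: -5.641 -10.64 114

Derivation:
Executing turtle program step by step:
Start: pos=(-9,8), heading=0, pen down
REPEAT 2 [
  -- iteration 1/2 --
  FD 17: (-9,8) -> (8,8) [heading=0, draw]
  LT 45: heading 0 -> 45
  LT 30: heading 45 -> 75
  REPEAT 2 [
    -- iteration 1/2 --
    LT 45: heading 75 -> 120
    RT 144: heading 120 -> 336
    FD 5: (8,8) -> (12.568,5.966) [heading=336, draw]
    -- iteration 2/2 --
    LT 45: heading 336 -> 21
    RT 144: heading 21 -> 237
    FD 5: (12.568,5.966) -> (9.845,1.773) [heading=237, draw]
  ]
  -- iteration 2/2 --
  FD 17: (9.845,1.773) -> (0.586,-12.484) [heading=237, draw]
  LT 45: heading 237 -> 282
  LT 30: heading 282 -> 312
  REPEAT 2 [
    -- iteration 1/2 --
    LT 45: heading 312 -> 357
    RT 144: heading 357 -> 213
    FD 5: (0.586,-12.484) -> (-3.608,-15.208) [heading=213, draw]
    -- iteration 2/2 --
    LT 45: heading 213 -> 258
    RT 144: heading 258 -> 114
    FD 5: (-3.608,-15.208) -> (-5.641,-10.64) [heading=114, draw]
  ]
]
Final: pos=(-5.641,-10.64), heading=114, 6 segment(s) drawn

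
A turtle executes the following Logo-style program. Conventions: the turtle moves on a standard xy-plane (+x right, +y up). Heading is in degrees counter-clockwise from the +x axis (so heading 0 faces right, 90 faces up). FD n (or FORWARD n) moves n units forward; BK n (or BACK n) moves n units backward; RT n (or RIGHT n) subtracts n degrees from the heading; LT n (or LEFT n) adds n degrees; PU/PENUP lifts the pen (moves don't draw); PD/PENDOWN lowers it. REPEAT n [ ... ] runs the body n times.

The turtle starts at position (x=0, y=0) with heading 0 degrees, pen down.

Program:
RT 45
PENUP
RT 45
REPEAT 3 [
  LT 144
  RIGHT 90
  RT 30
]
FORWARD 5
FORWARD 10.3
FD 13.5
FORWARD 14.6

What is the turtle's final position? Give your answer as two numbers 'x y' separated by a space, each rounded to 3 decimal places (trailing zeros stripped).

Executing turtle program step by step:
Start: pos=(0,0), heading=0, pen down
RT 45: heading 0 -> 315
PU: pen up
RT 45: heading 315 -> 270
REPEAT 3 [
  -- iteration 1/3 --
  LT 144: heading 270 -> 54
  RT 90: heading 54 -> 324
  RT 30: heading 324 -> 294
  -- iteration 2/3 --
  LT 144: heading 294 -> 78
  RT 90: heading 78 -> 348
  RT 30: heading 348 -> 318
  -- iteration 3/3 --
  LT 144: heading 318 -> 102
  RT 90: heading 102 -> 12
  RT 30: heading 12 -> 342
]
FD 5: (0,0) -> (4.755,-1.545) [heading=342, move]
FD 10.3: (4.755,-1.545) -> (14.551,-4.728) [heading=342, move]
FD 13.5: (14.551,-4.728) -> (27.39,-8.9) [heading=342, move]
FD 14.6: (27.39,-8.9) -> (41.276,-13.411) [heading=342, move]
Final: pos=(41.276,-13.411), heading=342, 0 segment(s) drawn

Answer: 41.276 -13.411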